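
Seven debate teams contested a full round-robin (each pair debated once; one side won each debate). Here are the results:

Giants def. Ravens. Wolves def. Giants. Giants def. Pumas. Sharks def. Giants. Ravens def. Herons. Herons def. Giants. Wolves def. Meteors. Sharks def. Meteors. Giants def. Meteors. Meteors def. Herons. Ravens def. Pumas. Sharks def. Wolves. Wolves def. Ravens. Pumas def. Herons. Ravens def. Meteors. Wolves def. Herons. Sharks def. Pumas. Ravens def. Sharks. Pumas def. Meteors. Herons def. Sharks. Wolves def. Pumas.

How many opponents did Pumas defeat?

2

Pumas' results: beat Herons, Meteors; lost to Ravens, Sharks, Wolves, Giants.
That is 2 wins.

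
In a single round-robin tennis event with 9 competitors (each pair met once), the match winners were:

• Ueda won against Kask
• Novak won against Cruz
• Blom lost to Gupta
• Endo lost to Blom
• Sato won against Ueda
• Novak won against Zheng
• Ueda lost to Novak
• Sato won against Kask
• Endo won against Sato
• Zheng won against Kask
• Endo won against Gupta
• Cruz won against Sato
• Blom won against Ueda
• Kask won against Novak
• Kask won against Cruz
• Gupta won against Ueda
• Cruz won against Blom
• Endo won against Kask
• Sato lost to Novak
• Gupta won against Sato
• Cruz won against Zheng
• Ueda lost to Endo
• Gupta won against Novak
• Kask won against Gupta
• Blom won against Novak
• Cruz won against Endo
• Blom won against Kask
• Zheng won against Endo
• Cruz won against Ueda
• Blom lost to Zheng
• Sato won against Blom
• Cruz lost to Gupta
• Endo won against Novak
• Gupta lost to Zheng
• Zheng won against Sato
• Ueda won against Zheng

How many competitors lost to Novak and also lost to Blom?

1

Novak beat: Zheng, Cruz, Sato, Ueda.
Blom beat: Novak, Endo, Kask, Ueda.
Both beat: Ueda — 1.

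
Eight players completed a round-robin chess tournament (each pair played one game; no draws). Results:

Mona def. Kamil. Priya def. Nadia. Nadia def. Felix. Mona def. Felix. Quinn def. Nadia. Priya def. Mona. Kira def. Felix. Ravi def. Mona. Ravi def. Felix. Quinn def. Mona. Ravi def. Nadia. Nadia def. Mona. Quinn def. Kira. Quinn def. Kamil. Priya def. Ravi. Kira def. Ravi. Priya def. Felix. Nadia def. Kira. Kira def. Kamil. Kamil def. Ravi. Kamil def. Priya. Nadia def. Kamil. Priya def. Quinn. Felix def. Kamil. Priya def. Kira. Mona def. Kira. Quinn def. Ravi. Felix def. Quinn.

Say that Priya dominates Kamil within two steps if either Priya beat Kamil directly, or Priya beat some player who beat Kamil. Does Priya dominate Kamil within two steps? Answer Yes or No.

Yes

Priya did not beat Kamil directly.
Priya beat Nadia, Ravi, Mona, Quinn, Kira, Felix. Of those, Nadia beat Kamil.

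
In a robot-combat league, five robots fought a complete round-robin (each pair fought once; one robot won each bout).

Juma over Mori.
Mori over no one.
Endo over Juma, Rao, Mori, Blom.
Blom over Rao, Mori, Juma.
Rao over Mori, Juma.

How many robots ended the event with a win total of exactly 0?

1

Win totals: Rao 2, Mori 0, Endo 4, Juma 1, Blom 3.
Exactly 0: Mori — 1 robot.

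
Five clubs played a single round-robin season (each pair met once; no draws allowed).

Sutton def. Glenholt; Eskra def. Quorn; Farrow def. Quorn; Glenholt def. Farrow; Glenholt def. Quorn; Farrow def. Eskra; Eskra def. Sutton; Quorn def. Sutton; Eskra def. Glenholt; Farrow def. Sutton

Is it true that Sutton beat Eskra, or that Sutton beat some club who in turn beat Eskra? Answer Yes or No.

Sutton did not beat Eskra directly.
Sutton beat Glenholt, but each of them lost to Eskra. No two-step path.

No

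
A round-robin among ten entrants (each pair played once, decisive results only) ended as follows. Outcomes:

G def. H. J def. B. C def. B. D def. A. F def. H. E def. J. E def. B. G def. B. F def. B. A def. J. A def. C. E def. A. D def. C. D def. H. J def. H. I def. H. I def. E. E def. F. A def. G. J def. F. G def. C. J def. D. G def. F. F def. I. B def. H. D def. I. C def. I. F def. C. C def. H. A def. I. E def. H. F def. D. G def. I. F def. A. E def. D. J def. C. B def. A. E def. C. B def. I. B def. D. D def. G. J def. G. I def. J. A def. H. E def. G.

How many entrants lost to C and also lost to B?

C beat: B, H, I.
B beat: A, D, H, I.
Both beat: H, I — 2.

2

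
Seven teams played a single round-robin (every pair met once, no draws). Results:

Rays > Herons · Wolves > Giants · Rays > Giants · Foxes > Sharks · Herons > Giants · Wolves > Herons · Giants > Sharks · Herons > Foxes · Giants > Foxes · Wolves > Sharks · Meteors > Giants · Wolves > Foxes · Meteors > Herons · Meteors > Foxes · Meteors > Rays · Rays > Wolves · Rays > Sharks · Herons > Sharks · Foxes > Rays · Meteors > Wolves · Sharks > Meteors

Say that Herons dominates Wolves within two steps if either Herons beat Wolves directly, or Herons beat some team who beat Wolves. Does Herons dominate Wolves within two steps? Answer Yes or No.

No

Herons did not beat Wolves directly.
Herons beat Giants, Sharks, Foxes, but each of them lost to Wolves. No two-step path.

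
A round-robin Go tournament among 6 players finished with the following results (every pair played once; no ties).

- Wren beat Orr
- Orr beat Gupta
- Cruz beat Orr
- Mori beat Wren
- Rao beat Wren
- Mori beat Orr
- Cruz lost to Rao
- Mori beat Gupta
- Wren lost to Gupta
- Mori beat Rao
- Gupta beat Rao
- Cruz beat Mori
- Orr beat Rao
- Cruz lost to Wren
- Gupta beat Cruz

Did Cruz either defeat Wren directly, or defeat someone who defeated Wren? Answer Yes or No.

Yes

Cruz did not beat Wren directly.
Cruz beat Mori, Orr. Of those, Mori beat Wren.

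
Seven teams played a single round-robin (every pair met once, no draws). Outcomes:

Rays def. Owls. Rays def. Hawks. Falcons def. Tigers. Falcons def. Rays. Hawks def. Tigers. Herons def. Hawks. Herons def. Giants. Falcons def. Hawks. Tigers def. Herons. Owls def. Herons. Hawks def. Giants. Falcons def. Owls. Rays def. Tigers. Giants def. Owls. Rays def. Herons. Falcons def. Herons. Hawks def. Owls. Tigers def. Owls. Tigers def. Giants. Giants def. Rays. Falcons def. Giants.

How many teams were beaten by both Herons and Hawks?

1

Herons beat: Hawks, Giants.
Hawks beat: Tigers, Owls, Giants.
Both beat: Giants — 1.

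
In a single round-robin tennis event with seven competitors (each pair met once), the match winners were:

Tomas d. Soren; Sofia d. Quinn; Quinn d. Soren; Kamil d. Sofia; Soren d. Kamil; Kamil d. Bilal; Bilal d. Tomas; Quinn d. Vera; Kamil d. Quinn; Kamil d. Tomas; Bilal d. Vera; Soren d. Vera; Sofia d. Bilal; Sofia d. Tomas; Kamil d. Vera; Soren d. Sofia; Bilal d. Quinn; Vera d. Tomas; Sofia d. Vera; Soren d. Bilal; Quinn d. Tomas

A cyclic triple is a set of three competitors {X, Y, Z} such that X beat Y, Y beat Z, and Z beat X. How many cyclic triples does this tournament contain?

Win totals: Sofia 4, Quinn 3, Soren 4, Bilal 3, Tomas 1, Kamil 5, Vera 1.
A competitor with w wins dominates both others in C(w,2) triples; summing gives 6 + 3 + 6 + 3 + 0 + 10 + 0 = 28 transitive triples.
Total triples C(7,3) = 35, so cyclic triples = 35 − 28 = 7.

7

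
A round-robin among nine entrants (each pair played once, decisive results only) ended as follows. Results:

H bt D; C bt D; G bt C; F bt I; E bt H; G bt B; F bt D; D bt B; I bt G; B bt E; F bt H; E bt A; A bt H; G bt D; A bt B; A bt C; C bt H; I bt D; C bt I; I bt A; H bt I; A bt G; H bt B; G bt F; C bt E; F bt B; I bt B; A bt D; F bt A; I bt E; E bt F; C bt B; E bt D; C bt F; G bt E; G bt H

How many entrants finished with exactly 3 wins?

Win totals: A 5, B 1, C 6, D 1, E 4, F 5, G 6, H 3, I 5.
Exactly 3: H — 1 entrant.

1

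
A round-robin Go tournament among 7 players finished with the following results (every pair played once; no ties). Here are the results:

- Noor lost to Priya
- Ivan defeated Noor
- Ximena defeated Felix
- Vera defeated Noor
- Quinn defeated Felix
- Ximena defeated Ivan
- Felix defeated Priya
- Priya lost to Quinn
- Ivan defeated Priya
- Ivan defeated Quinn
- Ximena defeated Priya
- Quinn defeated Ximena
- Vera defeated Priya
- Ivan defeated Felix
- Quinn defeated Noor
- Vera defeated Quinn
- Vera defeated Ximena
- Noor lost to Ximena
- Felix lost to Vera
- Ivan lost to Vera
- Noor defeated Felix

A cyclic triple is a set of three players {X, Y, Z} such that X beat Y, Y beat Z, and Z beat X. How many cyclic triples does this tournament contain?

Win totals: Vera 6, Priya 1, Ivan 4, Felix 1, Noor 1, Quinn 4, Ximena 4.
A player with w wins dominates both others in C(w,2) triples; summing gives 15 + 0 + 6 + 0 + 0 + 6 + 6 = 33 transitive triples.
Total triples C(7,3) = 35, so cyclic triples = 35 − 33 = 2.

2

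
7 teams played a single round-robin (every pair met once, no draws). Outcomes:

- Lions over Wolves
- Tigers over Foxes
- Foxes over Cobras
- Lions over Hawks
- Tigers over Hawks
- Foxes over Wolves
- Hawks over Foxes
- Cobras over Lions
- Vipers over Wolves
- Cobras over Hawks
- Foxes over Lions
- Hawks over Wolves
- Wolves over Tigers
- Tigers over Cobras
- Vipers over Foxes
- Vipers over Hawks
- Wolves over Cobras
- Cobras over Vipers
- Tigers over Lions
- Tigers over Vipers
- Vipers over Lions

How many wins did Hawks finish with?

Hawks' results: beat Wolves, Foxes; lost to Vipers, Tigers, Lions, Cobras.
That is 2 wins.

2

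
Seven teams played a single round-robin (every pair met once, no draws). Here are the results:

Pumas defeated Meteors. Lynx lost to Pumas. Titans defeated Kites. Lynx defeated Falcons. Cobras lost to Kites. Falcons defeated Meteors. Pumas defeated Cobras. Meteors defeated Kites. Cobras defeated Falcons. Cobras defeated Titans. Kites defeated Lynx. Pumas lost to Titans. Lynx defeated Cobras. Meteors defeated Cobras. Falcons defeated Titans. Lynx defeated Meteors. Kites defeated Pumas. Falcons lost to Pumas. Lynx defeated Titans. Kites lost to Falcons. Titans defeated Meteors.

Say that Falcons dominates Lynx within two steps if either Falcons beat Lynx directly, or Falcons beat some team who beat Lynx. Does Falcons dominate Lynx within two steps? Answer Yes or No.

Yes

Falcons did not beat Lynx directly.
Falcons beat Meteors, Titans, Kites. Of those, Kites beat Lynx.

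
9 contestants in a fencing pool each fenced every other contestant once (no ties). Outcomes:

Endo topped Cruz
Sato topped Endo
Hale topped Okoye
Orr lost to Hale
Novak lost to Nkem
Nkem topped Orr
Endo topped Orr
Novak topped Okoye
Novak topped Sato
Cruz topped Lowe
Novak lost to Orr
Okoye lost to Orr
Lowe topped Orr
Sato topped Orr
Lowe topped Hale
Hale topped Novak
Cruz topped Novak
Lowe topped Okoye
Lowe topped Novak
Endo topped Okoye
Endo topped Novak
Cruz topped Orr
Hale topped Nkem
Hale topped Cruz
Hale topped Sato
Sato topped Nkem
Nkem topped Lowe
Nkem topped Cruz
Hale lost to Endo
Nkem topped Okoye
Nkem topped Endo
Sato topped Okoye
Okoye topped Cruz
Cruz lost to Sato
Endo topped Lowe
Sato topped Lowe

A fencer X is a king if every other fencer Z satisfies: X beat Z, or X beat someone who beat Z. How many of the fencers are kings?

4

Sato reaches everyone (king).
Novak cannot reach Hale in two steps.
Okoye cannot reach Sato, Hale, Endo, Nkem in two steps.
Orr cannot reach Hale, Lowe, Endo, Nkem in two steps.
Hale reaches everyone (king).
Lowe cannot reach Endo in two steps.
Endo reaches everyone (king).
Cruz cannot reach Endo, Nkem in two steps.
Nkem reaches everyone (king).
Kings: Sato, Hale, Endo, Nkem — 4.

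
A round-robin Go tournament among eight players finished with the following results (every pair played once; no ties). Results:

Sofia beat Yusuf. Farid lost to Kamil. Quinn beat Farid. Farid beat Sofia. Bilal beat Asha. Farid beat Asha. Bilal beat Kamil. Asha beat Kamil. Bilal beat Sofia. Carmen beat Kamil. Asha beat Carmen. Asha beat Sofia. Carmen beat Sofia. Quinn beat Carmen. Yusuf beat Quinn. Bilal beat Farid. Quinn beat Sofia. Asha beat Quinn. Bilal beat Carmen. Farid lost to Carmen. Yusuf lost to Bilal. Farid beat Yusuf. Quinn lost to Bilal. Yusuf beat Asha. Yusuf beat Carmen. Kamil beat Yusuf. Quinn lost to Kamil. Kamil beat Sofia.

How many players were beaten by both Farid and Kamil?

Farid beat: Asha, Sofia, Yusuf.
Kamil beat: Sofia, Quinn, Farid, Yusuf.
Both beat: Sofia, Yusuf — 2.

2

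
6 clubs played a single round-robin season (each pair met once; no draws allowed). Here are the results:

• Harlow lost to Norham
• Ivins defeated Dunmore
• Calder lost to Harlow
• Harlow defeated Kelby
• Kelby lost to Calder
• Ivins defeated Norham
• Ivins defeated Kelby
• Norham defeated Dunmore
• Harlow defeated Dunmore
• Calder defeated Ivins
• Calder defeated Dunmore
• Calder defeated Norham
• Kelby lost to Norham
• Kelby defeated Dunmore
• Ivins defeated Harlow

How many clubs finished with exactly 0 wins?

Win totals: Norham 3, Calder 4, Kelby 1, Harlow 3, Ivins 4, Dunmore 0.
Exactly 0: Dunmore — 1 club.

1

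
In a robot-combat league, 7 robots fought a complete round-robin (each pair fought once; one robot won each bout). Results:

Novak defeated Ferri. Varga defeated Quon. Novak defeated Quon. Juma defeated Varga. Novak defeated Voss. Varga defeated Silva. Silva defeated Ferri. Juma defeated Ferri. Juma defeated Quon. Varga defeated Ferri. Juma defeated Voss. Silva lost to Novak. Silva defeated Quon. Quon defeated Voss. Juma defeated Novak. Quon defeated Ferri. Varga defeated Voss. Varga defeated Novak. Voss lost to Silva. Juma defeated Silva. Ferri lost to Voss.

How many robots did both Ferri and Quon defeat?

Ferri beat: no one.
Quon beat: Voss, Ferri.
No one was beaten by both.

0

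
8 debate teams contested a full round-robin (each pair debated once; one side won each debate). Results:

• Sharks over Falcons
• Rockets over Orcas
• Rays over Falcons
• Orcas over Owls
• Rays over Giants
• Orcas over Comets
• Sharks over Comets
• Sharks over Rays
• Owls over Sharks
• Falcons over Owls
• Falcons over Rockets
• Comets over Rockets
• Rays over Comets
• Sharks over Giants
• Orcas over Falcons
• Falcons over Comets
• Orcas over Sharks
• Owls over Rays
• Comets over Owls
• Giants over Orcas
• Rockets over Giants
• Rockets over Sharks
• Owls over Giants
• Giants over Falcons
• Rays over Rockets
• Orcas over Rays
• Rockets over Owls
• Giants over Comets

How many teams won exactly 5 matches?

Win totals: Orcas 5, Sharks 4, Rockets 4, Falcons 3, Rays 4, Giants 3, Owls 3, Comets 2.
Exactly 5: Orcas — 1 team.

1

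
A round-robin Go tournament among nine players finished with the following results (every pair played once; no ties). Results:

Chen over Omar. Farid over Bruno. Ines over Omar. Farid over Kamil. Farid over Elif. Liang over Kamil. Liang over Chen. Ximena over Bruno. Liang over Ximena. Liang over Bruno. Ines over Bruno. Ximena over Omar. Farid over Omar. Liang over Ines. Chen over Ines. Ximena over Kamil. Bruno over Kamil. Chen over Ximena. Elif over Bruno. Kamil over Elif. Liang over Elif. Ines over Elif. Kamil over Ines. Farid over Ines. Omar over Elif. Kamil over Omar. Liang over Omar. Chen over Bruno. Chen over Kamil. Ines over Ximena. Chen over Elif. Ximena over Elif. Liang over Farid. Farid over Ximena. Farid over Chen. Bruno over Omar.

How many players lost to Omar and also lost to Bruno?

0

Omar beat: Elif.
Bruno beat: Kamil, Omar.
No one was beaten by both.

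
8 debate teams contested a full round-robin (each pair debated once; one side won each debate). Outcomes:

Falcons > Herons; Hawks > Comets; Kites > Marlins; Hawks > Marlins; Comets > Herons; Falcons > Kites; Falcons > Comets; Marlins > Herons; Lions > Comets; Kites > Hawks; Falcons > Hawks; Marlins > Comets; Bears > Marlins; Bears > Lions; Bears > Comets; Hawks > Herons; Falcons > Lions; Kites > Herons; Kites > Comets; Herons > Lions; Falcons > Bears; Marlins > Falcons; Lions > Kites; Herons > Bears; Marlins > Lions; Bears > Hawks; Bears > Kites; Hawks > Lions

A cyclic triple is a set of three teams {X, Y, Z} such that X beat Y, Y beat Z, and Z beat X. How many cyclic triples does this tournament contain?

11

Win totals: Herons 2, Falcons 6, Hawks 4, Comets 1, Bears 5, Lions 2, Marlins 4, Kites 4.
A team with w wins dominates both others in C(w,2) triples; summing gives 1 + 15 + 6 + 0 + 10 + 1 + 6 + 6 = 45 transitive triples.
Total triples C(8,3) = 56, so cyclic triples = 56 − 45 = 11.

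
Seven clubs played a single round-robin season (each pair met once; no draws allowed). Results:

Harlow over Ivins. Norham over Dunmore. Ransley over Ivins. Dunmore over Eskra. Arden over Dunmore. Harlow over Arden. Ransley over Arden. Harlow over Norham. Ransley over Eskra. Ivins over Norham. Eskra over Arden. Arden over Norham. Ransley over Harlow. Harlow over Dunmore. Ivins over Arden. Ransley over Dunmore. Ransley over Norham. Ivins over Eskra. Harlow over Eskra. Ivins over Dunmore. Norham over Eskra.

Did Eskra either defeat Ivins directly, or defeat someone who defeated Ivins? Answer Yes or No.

No

Eskra did not beat Ivins directly.
Eskra beat Arden, but each of them lost to Ivins. No two-step path.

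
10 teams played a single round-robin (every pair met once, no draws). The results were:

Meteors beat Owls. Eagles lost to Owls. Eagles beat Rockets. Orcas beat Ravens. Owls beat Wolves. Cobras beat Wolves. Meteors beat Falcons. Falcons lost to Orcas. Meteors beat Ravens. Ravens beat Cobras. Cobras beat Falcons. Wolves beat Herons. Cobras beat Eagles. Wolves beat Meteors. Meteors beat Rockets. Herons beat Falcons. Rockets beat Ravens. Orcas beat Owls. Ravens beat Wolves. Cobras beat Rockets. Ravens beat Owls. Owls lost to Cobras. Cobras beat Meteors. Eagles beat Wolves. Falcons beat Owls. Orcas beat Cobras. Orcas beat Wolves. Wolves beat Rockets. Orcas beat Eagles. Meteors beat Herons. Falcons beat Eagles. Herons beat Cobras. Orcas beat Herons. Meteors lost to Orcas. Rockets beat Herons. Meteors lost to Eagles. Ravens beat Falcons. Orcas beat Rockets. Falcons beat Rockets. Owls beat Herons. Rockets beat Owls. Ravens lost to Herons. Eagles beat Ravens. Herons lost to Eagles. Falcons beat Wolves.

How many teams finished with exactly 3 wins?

Win totals: Rockets 3, Ravens 4, Wolves 3, Herons 3, Falcons 4, Owls 3, Meteors 5, Orcas 9, Cobras 6, Eagles 5.
Exactly 3: Rockets, Wolves, Herons, Owls — 4 teams.

4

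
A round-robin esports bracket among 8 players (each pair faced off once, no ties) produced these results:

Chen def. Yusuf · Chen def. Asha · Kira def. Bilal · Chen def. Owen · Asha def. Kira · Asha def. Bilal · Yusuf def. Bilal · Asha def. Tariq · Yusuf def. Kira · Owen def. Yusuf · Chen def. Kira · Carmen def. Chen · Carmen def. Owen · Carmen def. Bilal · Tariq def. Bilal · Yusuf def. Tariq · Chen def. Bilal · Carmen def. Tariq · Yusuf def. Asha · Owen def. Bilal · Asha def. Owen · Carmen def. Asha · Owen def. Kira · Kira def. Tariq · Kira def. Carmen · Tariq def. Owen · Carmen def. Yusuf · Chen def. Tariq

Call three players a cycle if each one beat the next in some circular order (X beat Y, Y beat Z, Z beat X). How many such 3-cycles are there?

Win totals: Tariq 2, Bilal 0, Yusuf 4, Kira 3, Carmen 6, Owen 3, Chen 6, Asha 4.
A player with w wins dominates both others in C(w,2) triples; summing gives 1 + 0 + 6 + 3 + 15 + 3 + 15 + 6 = 49 transitive triples.
Total triples C(8,3) = 56, so cyclic triples = 56 − 49 = 7.

7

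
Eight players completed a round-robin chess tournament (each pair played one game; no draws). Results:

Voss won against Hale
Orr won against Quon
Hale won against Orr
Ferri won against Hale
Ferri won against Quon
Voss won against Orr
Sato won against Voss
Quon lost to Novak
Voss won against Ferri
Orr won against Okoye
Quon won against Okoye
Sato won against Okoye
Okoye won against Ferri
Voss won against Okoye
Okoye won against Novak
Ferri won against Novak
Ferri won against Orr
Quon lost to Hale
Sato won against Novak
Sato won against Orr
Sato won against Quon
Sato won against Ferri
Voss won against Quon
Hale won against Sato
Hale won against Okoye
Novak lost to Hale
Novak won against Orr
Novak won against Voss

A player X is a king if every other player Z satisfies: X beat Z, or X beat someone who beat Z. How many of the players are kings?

Orr cannot reach Sato, Voss, Hale in two steps.
Sato reaches everyone (king).
Quon cannot reach Orr, Sato, Voss, Hale in two steps.
Novak cannot reach Sato in two steps.
Ferri reaches everyone (king).
Okoye cannot reach Sato in two steps.
Voss reaches everyone (king).
Hale reaches everyone (king).
Kings: Sato, Ferri, Voss, Hale — 4.

4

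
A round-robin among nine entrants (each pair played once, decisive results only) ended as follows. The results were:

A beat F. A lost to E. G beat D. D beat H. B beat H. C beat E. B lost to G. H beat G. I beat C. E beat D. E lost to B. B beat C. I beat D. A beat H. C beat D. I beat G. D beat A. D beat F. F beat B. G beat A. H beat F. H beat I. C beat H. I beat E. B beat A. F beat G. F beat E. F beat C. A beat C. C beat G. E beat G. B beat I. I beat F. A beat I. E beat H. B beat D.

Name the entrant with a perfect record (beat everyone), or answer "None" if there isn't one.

None

Highest win total is B with 6 (out of 8 possible).
B lost to F, G, so no entrant went undefeated.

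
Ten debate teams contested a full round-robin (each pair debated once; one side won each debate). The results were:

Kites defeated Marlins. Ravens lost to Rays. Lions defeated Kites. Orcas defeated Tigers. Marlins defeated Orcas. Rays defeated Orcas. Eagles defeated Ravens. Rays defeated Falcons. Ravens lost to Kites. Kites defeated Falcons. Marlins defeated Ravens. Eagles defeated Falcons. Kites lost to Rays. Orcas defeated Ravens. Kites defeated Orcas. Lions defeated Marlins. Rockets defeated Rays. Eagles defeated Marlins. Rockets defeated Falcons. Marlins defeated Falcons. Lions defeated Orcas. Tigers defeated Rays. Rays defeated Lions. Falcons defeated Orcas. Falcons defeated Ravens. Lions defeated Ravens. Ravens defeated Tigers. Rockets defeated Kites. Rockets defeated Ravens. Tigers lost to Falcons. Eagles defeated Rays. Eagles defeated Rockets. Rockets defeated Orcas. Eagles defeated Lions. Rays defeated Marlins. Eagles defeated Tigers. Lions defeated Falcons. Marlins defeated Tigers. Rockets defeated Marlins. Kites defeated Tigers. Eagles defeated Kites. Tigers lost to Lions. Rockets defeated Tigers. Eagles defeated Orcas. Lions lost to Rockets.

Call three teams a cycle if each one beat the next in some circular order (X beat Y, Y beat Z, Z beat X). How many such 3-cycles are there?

6

Win totals: Eagles 9, Tigers 1, Rockets 8, Lions 6, Marlins 4, Rays 6, Falcons 3, Kites 5, Orcas 2, Ravens 1.
A team with w wins dominates both others in C(w,2) triples; summing gives 36 + 0 + 28 + 15 + 6 + 15 + 3 + 10 + 1 + 0 = 114 transitive triples.
Total triples C(10,3) = 120, so cyclic triples = 120 − 114 = 6.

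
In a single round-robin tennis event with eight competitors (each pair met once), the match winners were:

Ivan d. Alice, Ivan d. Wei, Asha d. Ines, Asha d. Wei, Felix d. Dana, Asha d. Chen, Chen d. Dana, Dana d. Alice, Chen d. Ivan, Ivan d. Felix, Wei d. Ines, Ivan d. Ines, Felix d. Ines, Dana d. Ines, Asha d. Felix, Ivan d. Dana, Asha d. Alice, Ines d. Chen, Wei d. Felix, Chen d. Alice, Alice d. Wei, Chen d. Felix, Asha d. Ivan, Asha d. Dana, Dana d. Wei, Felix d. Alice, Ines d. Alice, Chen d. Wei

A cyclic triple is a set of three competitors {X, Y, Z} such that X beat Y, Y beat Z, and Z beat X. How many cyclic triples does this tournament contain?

7

Win totals: Ines 2, Chen 5, Wei 2, Asha 7, Alice 1, Dana 3, Felix 3, Ivan 5.
A competitor with w wins dominates both others in C(w,2) triples; summing gives 1 + 10 + 1 + 21 + 0 + 3 + 3 + 10 = 49 transitive triples.
Total triples C(8,3) = 56, so cyclic triples = 56 − 49 = 7.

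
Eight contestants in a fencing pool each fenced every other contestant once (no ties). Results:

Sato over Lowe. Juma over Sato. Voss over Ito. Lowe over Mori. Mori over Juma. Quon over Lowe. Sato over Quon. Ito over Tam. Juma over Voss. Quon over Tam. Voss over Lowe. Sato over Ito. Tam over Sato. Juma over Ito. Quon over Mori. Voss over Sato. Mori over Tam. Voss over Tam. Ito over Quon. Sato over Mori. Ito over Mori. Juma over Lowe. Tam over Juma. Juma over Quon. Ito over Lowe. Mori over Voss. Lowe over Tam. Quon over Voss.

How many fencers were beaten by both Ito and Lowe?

2

Ito beat: Lowe, Tam, Quon, Mori.
Lowe beat: Tam, Mori.
Both beat: Tam, Mori — 2.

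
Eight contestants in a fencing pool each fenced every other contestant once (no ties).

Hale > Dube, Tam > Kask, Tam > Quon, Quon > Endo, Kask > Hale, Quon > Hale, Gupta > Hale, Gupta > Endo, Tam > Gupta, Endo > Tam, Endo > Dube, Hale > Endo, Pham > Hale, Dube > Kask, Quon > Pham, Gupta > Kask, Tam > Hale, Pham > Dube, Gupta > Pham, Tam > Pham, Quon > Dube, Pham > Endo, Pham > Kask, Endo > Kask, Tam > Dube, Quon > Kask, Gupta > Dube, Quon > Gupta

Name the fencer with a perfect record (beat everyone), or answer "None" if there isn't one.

Highest win total is Tam with 6 (out of 7 possible).
Tam lost to Endo, so no fencer went undefeated.

None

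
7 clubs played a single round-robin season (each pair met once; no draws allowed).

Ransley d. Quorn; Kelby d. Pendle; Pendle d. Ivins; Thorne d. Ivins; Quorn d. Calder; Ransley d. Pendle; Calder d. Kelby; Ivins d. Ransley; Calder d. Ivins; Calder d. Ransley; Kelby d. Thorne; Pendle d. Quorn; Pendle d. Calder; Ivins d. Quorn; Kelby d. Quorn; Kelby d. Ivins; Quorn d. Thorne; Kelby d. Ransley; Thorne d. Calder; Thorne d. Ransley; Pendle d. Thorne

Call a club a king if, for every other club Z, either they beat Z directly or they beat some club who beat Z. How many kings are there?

4

Ransley cannot reach Kelby in two steps.
Kelby reaches everyone (king).
Quorn cannot reach Pendle in two steps.
Thorne reaches everyone (king).
Pendle reaches everyone (king).
Calder reaches everyone (king).
Ivins cannot reach Kelby in two steps.
Kings: Kelby, Thorne, Pendle, Calder — 4.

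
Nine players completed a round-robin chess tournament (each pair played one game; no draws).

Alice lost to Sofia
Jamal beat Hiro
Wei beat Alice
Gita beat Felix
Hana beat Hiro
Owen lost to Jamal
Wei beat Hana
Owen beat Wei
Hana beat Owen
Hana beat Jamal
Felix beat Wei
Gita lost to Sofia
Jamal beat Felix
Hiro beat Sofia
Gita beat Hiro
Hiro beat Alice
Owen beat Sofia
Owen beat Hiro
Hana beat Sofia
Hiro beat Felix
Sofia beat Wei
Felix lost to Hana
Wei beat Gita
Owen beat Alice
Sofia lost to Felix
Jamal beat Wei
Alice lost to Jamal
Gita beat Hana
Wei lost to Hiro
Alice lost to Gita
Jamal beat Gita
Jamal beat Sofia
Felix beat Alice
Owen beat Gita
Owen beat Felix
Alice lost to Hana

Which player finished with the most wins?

Win totals: Hiro 4, Wei 3, Jamal 7, Alice 0, Hana 6, Felix 3, Sofia 3, Owen 6, Gita 4.
Jamal leads with 7 wins (next highest: 6).

Jamal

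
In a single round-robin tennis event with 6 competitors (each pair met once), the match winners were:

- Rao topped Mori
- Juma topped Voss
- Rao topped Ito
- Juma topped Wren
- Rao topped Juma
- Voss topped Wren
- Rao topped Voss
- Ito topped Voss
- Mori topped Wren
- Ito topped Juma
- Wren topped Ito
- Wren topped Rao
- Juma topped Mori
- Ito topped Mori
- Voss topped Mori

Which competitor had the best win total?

Rao

Win totals: Mori 1, Ito 3, Rao 4, Juma 3, Voss 2, Wren 2.
Rao leads with 4 wins (next highest: 3).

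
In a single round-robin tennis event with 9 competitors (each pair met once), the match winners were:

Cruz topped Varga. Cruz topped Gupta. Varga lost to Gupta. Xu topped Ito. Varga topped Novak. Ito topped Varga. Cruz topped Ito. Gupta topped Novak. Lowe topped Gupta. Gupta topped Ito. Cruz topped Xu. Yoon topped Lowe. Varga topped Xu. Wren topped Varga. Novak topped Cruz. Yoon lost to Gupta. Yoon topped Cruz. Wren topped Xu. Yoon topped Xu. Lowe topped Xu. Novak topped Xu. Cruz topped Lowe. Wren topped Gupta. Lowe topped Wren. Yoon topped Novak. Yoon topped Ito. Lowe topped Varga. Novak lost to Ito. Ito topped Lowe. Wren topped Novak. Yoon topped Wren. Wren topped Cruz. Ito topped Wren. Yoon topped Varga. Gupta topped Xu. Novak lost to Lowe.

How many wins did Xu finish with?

Xu's results: beat Ito; lost to Lowe, Wren, Varga, Yoon, Cruz, Gupta, Novak.
That is 1 win.

1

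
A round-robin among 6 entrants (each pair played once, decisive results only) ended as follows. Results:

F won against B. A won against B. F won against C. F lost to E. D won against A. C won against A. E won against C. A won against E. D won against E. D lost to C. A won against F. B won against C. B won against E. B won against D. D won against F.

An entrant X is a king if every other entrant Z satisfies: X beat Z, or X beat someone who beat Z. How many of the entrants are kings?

6

A reaches everyone (king).
B reaches everyone (king).
C reaches everyone (king).
D reaches everyone (king).
E reaches everyone (king).
F reaches everyone (king).
Kings: A, B, C, D, E, F — 6.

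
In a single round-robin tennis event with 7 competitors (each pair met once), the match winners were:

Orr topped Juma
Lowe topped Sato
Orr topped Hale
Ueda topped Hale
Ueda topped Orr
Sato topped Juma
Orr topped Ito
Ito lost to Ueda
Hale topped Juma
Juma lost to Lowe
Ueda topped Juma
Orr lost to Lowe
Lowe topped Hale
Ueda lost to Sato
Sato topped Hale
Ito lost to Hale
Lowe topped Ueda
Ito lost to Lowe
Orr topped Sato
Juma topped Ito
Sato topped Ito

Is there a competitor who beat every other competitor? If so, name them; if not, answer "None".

Lowe has 6 wins out of 6 opponents — a perfect record.

Lowe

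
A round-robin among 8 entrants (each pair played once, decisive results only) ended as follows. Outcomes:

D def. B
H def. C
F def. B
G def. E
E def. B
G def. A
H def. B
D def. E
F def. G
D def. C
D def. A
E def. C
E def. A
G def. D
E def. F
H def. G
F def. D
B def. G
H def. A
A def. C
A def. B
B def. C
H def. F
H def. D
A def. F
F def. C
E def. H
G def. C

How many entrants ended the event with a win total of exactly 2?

Win totals: A 3, B 2, C 0, D 4, E 5, F 4, G 4, H 6.
Exactly 2: B — 1 entrant.

1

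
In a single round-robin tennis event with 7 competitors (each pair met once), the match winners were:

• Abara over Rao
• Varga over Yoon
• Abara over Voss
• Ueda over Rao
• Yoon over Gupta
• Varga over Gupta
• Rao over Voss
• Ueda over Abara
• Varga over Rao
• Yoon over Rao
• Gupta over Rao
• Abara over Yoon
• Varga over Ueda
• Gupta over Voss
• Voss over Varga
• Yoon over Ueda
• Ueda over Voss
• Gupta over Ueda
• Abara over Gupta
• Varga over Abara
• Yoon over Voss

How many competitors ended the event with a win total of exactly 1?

2

Win totals: Rao 1, Gupta 3, Voss 1, Varga 5, Yoon 4, Ueda 3, Abara 4.
Exactly 1: Rao, Voss — 2 competitors.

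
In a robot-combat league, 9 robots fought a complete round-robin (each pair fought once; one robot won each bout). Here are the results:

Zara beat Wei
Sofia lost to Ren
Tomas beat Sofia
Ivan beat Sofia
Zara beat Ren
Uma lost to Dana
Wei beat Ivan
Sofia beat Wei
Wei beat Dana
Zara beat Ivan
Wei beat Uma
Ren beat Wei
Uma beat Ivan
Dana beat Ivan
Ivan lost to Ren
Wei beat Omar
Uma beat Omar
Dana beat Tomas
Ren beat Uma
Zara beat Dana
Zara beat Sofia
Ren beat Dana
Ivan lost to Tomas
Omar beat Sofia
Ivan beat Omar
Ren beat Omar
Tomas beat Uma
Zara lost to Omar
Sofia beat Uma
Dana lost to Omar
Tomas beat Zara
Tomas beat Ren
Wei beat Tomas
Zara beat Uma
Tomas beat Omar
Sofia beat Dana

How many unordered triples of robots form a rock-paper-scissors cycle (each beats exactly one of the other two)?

18

Win totals: Ivan 2, Zara 6, Wei 5, Ren 6, Sofia 3, Omar 3, Uma 2, Dana 3, Tomas 6.
A robot with w wins dominates both others in C(w,2) triples; summing gives 1 + 15 + 10 + 15 + 3 + 3 + 1 + 3 + 15 = 66 transitive triples.
Total triples C(9,3) = 84, so cyclic triples = 84 − 66 = 18.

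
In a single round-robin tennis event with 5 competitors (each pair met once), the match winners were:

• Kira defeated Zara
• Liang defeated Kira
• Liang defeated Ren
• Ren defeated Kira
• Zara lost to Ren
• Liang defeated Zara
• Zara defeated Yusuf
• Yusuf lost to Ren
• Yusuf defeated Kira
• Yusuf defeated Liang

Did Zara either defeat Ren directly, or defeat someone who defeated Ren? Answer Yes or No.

No

Zara did not beat Ren directly.
Zara beat Yusuf, but each of them lost to Ren. No two-step path.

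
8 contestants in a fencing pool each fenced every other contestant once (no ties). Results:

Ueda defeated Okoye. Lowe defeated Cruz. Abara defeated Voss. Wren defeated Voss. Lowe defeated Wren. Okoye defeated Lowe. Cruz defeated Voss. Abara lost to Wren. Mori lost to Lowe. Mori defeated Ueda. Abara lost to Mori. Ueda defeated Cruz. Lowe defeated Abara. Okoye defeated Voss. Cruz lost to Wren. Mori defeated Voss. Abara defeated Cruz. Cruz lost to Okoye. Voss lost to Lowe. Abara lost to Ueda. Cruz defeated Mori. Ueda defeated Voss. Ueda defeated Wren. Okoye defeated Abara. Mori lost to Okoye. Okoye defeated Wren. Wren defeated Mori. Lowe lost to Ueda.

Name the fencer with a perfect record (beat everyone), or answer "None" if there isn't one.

Highest win total is Ueda with 6 (out of 7 possible).
Ueda lost to Mori, so no fencer went undefeated.

None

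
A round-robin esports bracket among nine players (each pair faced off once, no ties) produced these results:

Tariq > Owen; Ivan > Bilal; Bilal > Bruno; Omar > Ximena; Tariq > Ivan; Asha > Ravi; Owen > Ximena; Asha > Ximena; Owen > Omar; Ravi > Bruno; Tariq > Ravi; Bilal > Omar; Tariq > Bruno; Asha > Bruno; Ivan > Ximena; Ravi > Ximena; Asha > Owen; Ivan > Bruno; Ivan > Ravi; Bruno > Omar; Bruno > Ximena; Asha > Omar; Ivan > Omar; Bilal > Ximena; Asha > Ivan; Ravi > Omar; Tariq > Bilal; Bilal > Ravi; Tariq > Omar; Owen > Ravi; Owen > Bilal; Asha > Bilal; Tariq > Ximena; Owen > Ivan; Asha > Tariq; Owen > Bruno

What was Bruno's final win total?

Bruno's results: beat Omar, Ximena; lost to Bilal, Asha, Ravi, Ivan, Owen, Tariq.
That is 2 wins.

2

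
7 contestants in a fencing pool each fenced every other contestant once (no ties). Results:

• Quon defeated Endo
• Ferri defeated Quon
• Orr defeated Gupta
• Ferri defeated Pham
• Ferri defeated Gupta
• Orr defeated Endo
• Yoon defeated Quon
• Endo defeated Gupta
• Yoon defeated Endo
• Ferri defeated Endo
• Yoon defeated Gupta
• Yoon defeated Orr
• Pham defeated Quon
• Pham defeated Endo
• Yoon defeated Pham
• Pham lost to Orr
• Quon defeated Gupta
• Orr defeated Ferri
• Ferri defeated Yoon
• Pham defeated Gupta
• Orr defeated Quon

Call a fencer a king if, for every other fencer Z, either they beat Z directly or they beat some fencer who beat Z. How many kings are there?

Ferri reaches everyone (king).
Gupta cannot reach Ferri, Endo, Pham, Quon, Yoon, Orr in two steps.
Endo cannot reach Ferri, Pham, Quon, Yoon, Orr in two steps.
Pham cannot reach Ferri, Yoon, Orr in two steps.
Quon cannot reach Ferri, Pham, Yoon, Orr in two steps.
Yoon reaches everyone (king).
Orr reaches everyone (king).
Kings: Ferri, Yoon, Orr — 3.

3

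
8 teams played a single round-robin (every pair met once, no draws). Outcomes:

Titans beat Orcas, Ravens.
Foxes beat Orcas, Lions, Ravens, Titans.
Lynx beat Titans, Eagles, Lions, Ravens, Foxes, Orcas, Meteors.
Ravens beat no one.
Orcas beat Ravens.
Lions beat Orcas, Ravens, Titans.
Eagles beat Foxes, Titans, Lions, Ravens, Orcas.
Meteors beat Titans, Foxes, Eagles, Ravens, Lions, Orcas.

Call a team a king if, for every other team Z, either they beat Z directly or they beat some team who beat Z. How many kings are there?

1

Eagles cannot reach Lynx, Meteors in two steps.
Orcas cannot reach Eagles, Titans, Lynx, Foxes, Meteors, Lions in two steps.
Titans cannot reach Eagles, Lynx, Foxes, Meteors, Lions in two steps.
Lynx reaches everyone (king).
Foxes cannot reach Eagles, Lynx, Meteors in two steps.
Meteors cannot reach Lynx in two steps.
Ravens cannot reach Eagles, Orcas, Titans, Lynx, Foxes, Meteors, Lions in two steps.
Lions cannot reach Eagles, Lynx, Foxes, Meteors in two steps.
Kings: Lynx — 1.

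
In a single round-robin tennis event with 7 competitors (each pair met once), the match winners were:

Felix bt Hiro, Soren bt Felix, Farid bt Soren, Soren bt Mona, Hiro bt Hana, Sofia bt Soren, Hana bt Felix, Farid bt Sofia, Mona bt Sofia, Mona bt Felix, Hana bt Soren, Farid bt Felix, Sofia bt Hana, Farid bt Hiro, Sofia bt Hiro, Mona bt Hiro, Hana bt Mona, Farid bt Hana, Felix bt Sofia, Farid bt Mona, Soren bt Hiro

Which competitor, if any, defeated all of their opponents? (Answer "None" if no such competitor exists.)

Farid has 6 wins out of 6 opponents — a perfect record.

Farid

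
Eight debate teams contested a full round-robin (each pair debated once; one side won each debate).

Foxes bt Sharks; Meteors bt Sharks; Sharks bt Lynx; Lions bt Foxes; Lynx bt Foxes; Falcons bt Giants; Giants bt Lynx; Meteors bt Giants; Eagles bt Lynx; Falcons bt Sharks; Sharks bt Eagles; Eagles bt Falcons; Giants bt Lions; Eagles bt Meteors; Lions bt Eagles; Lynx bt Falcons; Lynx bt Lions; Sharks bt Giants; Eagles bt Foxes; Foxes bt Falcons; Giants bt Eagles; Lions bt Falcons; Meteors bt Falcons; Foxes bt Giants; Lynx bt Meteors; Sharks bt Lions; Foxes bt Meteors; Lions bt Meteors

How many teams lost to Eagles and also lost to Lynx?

3

Eagles beat: Lynx, Meteors, Falcons, Foxes.
Lynx beat: Lions, Meteors, Falcons, Foxes.
Both beat: Meteors, Falcons, Foxes — 3.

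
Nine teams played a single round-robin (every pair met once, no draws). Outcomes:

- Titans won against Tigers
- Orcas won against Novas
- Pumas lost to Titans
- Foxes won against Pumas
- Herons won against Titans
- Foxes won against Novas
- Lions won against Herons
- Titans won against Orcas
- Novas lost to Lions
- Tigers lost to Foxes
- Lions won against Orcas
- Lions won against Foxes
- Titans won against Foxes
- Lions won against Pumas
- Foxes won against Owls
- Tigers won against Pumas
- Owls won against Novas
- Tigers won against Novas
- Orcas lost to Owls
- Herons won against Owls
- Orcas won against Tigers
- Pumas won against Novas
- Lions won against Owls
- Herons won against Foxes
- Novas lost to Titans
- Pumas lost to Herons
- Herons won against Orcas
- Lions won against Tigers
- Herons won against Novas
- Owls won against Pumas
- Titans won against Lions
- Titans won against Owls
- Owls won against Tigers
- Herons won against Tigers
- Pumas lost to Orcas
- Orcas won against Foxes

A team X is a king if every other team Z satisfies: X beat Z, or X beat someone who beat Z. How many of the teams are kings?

Titans reaches everyone (king).
Tigers cannot reach Titans, Owls, Lions, Herons, Orcas, Foxes in two steps.
Owls cannot reach Titans, Lions, Herons in two steps.
Lions reaches everyone (king).
Pumas cannot reach Titans, Tigers, Owls, Lions, Herons, Orcas, Foxes in two steps.
Herons reaches everyone (king).
Orcas cannot reach Titans, Lions, Herons in two steps.
Foxes cannot reach Titans, Lions, Herons in two steps.
Novas cannot reach Titans, Tigers, Owls, Lions, Pumas, Herons, Orcas, Foxes in two steps.
Kings: Titans, Lions, Herons — 3.

3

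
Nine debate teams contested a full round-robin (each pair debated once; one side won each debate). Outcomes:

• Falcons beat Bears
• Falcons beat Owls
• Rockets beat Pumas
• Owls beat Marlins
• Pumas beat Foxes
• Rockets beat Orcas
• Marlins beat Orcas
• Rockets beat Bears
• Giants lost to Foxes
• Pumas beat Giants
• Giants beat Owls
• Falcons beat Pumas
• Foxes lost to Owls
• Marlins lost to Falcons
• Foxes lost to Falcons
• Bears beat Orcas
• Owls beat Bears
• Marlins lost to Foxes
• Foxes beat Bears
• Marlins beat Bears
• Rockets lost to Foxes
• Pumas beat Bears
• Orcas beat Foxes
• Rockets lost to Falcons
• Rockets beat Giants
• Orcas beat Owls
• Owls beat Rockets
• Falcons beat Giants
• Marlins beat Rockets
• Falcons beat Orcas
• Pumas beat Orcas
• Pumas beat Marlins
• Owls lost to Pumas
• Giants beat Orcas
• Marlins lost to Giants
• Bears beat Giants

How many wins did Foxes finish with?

Foxes' results: beat Bears, Marlins, Giants, Rockets; lost to Pumas, Falcons, Orcas, Owls.
That is 4 wins.

4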